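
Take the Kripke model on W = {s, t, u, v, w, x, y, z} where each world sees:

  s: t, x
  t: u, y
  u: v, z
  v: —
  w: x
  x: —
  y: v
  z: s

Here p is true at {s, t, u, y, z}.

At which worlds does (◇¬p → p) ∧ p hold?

s: ◇¬p → p is T, p is T. ✓
t: ◇¬p → p is T, p is T. ✓
u: ◇¬p → p is T, p is T. ✓
v: ◇¬p → p is T, p is F. ✗
w: ◇¬p → p is F, p is F. ✗
x: ◇¬p → p is T, p is F. ✗
y: ◇¬p → p is T, p is T. ✓
z: ◇¬p → p is T, p is T. ✓

{s, t, u, y, z}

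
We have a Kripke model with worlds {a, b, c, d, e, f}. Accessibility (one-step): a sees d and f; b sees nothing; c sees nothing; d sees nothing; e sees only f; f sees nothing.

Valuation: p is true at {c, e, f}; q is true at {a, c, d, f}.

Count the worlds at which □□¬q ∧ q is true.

a: □□¬q is T, q is T. ✓
b: □□¬q is T, q is F. ✗
c: □□¬q is T, q is T. ✓
d: □□¬q is T, q is T. ✓
e: □□¬q is T, q is F. ✗
f: □□¬q is T, q is T. ✓
Satisfying worlds: {a, c, d, f}.

4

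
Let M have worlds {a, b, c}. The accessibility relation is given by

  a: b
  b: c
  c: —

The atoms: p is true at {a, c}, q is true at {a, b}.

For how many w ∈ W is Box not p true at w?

a: successors {b}; not p there: b:T. ✓
b: successors {c}; not p there: c:F. ✗
c: no successors, so Box not p holds vacuously. ✓
Satisfying worlds: {a, c}.

2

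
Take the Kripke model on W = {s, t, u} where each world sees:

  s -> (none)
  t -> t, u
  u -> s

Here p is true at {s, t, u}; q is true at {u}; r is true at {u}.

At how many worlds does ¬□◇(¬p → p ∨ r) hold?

s: □◇(¬p → p ∨ r) is T. ✗
t: □◇(¬p → p ∨ r) is T. ✗
u: □◇(¬p → p ∨ r) is F. ✓
Satisfying worlds: {u}.

1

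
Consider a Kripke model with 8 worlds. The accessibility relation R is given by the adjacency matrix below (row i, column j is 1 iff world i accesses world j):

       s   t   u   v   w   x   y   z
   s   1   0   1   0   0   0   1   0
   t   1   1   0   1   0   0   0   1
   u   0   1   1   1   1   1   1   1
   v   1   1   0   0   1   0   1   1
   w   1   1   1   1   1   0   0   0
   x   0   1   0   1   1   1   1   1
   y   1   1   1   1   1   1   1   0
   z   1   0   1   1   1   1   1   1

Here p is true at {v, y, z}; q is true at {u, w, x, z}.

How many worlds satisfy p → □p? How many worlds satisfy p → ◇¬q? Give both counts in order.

For p → □p:
s: p is F, □p is F. ✓
t: p is F, □p is F. ✓
u: p is F, □p is F. ✓
v: p is T, □p is F. ✗
w: p is F, □p is F. ✓
x: p is F, □p is F. ✓
y: p is T, □p is F. ✗
z: p is T, □p is F. ✗
— 5 worlds.
For p → ◇¬q:
s: p is F, ◇¬q is T. ✓
t: p is F, ◇¬q is T. ✓
u: p is F, ◇¬q is T. ✓
v: p is T, ◇¬q is T. ✓
w: p is F, ◇¬q is T. ✓
x: p is F, ◇¬q is T. ✓
y: p is T, ◇¬q is T. ✓
z: p is T, ◇¬q is T. ✓
— 8 worlds.

5 and 8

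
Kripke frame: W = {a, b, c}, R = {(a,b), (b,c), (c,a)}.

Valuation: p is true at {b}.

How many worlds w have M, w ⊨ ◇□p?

a: successors {b}; □p there: b:F. ✗
b: successors {c}; □p there: c:F. ✗
c: successors {a}; □p there: a:T. ✓
Satisfying worlds: {c}.

1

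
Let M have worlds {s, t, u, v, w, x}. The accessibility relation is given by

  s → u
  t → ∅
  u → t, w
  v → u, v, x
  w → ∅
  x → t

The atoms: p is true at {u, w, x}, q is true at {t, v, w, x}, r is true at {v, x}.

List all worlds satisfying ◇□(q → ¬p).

s: successors {u}; □(q → ¬p) there: u:F. ✗
t: no successors, so ◇□(q → ¬p) fails. ✗
u: successors {t, w}; □(q → ¬p) there: t:T, w:T. ✓
v: successors {u, v, x}; □(q → ¬p) there: u:F, v:F, x:T. ✓
w: no successors, so ◇□(q → ¬p) fails. ✗
x: successors {t}; □(q → ¬p) there: t:T. ✓

{u, v, x}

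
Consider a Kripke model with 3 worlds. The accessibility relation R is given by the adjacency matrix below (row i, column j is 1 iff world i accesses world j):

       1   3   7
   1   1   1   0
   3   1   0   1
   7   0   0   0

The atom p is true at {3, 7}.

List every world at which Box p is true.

{7}

1: successors {1, 3}; p there: 1:F, 3:T. ✗
3: successors {1, 7}; p there: 1:F, 7:T. ✗
7: no successors, so Box p holds vacuously. ✓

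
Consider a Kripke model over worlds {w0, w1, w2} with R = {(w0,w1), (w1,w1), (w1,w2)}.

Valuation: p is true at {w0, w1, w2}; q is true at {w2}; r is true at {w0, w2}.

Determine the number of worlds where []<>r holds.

w0: successors {w1}; <>r there: w1:T. ✓
w1: successors {w1, w2}; <>r there: w1:T, w2:F. ✗
w2: no successors, so []<>r holds vacuously. ✓
Satisfying worlds: {w0, w2}.

2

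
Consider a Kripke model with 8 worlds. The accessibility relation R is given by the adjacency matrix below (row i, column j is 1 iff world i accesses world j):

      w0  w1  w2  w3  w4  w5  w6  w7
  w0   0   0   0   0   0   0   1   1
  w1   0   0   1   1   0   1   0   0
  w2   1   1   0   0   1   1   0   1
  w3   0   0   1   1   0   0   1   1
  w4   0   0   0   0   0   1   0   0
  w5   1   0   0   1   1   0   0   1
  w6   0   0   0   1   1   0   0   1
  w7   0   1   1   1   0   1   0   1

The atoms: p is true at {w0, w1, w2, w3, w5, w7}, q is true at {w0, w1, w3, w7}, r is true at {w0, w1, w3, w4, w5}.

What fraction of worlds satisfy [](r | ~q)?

1/4

w0: successors {w6, w7}; r | ~q there: w6:T, w7:F. ✗
w1: successors {w2, w3, w5}; r | ~q there: w2:T, w3:T, w5:T. ✓
w2: successors {w0, w1, w4, w5, w7}; r | ~q there: w0:T, w1:T, w4:T, w5:T, w7:F. ✗
w3: successors {w2, w3, w6, w7}; r | ~q there: w2:T, w3:T, w6:T, w7:F. ✗
w4: successors {w5}; r | ~q there: w5:T. ✓
w5: successors {w0, w3, w4, w7}; r | ~q there: w0:T, w3:T, w4:T, w7:F. ✗
w6: successors {w3, w4, w7}; r | ~q there: w3:T, w4:T, w7:F. ✗
w7: successors {w1, w2, w3, w5, w7}; r | ~q there: w1:T, w2:T, w3:T, w5:T, w7:F. ✗
That's 2 of 8 worlds, so 2/8 = 1/4.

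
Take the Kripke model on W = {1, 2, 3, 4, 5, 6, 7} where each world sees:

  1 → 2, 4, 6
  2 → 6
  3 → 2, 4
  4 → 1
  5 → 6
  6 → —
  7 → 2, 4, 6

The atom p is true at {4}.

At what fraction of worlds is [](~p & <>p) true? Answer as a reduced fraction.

2/7

1: successors {2, 4, 6}; ~p & <>p there: 2:F, 4:F, 6:F. ✗
2: successors {6}; ~p & <>p there: 6:F. ✗
3: successors {2, 4}; ~p & <>p there: 2:F, 4:F. ✗
4: successors {1}; ~p & <>p there: 1:T. ✓
5: successors {6}; ~p & <>p there: 6:F. ✗
6: no successors, so [](~p & <>p) holds vacuously. ✓
7: successors {2, 4, 6}; ~p & <>p there: 2:F, 4:F, 6:F. ✗
That's 2 of 7 worlds, so 2/7.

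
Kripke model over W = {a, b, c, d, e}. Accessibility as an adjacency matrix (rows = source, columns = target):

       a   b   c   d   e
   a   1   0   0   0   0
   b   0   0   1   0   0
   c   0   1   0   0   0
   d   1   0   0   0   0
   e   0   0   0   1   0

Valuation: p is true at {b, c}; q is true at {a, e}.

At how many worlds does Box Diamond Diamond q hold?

3

a: successors {a}; Diamond Diamond q there: a:T. ✓
b: successors {c}; Diamond Diamond q there: c:F. ✗
c: successors {b}; Diamond Diamond q there: b:F. ✗
d: successors {a}; Diamond Diamond q there: a:T. ✓
e: successors {d}; Diamond Diamond q there: d:T. ✓
Satisfying worlds: {a, d, e}.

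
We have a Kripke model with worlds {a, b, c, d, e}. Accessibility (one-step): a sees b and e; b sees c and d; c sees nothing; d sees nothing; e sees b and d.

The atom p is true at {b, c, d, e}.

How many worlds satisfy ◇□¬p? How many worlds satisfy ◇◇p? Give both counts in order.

2 and 2

For ◇□¬p:
a: successors {b, e}; □¬p there: b:F, e:F. ✗
b: successors {c, d}; □¬p there: c:T, d:T. ✓
c: no successors, so ◇□¬p fails. ✗
d: no successors, so ◇□¬p fails. ✗
e: successors {b, d}; □¬p there: b:F, d:T. ✓
— 2 worlds.
For ◇◇p:
a: successors {b, e}; ◇p there: b:T, e:T. ✓
b: successors {c, d}; ◇p there: c:F, d:F. ✗
c: no successors, so ◇◇p fails. ✗
d: no successors, so ◇◇p fails. ✗
e: successors {b, d}; ◇p there: b:T, d:F. ✓
— 2 worlds.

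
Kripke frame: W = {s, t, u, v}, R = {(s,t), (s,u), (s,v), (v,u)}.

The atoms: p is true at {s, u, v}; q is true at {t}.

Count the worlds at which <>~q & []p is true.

s: <>~q is T, []p is F. ✗
t: <>~q is F, []p is T. ✗
u: <>~q is F, []p is T. ✗
v: <>~q is T, []p is T. ✓
Satisfying worlds: {v}.

1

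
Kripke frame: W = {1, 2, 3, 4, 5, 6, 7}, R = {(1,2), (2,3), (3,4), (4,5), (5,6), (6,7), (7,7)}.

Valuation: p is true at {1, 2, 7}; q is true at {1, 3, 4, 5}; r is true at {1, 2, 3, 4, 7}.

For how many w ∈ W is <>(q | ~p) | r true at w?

1: <>(q | ~p) is F, r is T. ✓
2: <>(q | ~p) is T, r is T. ✓
3: <>(q | ~p) is T, r is T. ✓
4: <>(q | ~p) is T, r is T. ✓
5: <>(q | ~p) is T, r is F. ✓
6: <>(q | ~p) is F, r is F. ✗
7: <>(q | ~p) is F, r is T. ✓
Satisfying worlds: {1, 2, 3, 4, 5, 7}.

6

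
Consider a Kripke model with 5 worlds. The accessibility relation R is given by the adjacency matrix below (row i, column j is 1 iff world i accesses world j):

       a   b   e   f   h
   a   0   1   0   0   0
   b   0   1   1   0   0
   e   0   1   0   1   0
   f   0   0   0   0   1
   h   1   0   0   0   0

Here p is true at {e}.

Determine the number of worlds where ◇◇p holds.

a: successors {b}; ◇p there: b:T. ✓
b: successors {b, e}; ◇p there: b:T, e:F. ✓
e: successors {b, f}; ◇p there: b:T, f:F. ✓
f: successors {h}; ◇p there: h:F. ✗
h: successors {a}; ◇p there: a:F. ✗
Satisfying worlds: {a, b, e}.

3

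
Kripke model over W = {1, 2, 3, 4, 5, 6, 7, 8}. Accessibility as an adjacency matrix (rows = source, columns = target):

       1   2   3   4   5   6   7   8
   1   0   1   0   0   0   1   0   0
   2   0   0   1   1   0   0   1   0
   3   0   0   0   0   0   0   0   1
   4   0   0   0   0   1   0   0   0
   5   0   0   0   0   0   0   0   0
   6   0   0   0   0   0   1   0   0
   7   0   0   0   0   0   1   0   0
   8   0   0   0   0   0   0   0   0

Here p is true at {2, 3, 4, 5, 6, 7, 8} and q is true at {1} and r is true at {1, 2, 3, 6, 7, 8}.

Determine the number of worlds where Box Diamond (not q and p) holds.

1: successors {2, 6}; Diamond (not q and p) there: 2:T, 6:T. ✓
2: successors {3, 4, 7}; Diamond (not q and p) there: 3:T, 4:T, 7:T. ✓
3: successors {8}; Diamond (not q and p) there: 8:F. ✗
4: successors {5}; Diamond (not q and p) there: 5:F. ✗
5: no successors, so Box Diamond (not q and p) holds vacuously. ✓
6: successors {6}; Diamond (not q and p) there: 6:T. ✓
7: successors {6}; Diamond (not q and p) there: 6:T. ✓
8: no successors, so Box Diamond (not q and p) holds vacuously. ✓
Satisfying worlds: {1, 2, 5, 6, 7, 8}.

6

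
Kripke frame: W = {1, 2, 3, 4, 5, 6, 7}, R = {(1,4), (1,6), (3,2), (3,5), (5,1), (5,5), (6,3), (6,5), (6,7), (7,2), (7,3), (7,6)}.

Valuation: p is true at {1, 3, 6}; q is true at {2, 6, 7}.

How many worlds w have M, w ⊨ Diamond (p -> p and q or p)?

1: successors {4, 6}; p -> p and q or p there: 4:T, 6:T. ✓
2: no successors, so Diamond (p -> p and q or p) fails. ✗
3: successors {2, 5}; p -> p and q or p there: 2:T, 5:T. ✓
4: no successors, so Diamond (p -> p and q or p) fails. ✗
5: successors {1, 5}; p -> p and q or p there: 1:T, 5:T. ✓
6: successors {3, 5, 7}; p -> p and q or p there: 3:T, 5:T, 7:T. ✓
7: successors {2, 3, 6}; p -> p and q or p there: 2:T, 3:T, 6:T. ✓
Satisfying worlds: {1, 3, 5, 6, 7}.

5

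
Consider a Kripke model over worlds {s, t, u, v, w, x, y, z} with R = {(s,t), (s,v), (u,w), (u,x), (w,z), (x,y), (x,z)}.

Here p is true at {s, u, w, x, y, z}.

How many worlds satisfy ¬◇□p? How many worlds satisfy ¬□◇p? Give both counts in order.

4 and 3

For ¬◇□p:
s: ◇□p is T. ✗
t: ◇□p is F. ✓
u: ◇□p is T. ✗
v: ◇□p is F. ✓
w: ◇□p is T. ✗
x: ◇□p is T. ✗
y: ◇□p is F. ✓
z: ◇□p is F. ✓
— 4 worlds.
For ¬□◇p:
s: □◇p is F. ✓
t: □◇p is T. ✗
u: □◇p is T. ✗
v: □◇p is T. ✗
w: □◇p is F. ✓
x: □◇p is F. ✓
y: □◇p is T. ✗
z: □◇p is T. ✗
— 3 worlds.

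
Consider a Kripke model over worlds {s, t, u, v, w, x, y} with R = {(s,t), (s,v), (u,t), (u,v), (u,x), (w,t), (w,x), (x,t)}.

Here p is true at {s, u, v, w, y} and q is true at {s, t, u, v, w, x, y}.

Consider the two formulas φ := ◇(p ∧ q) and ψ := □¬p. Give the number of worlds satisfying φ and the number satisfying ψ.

For ◇(p ∧ q):
s: successors {t, v}; p ∧ q there: t:F, v:T. ✓
t: no successors, so ◇(p ∧ q) fails. ✗
u: successors {t, v, x}; p ∧ q there: t:F, v:T, x:F. ✓
v: no successors, so ◇(p ∧ q) fails. ✗
w: successors {t, x}; p ∧ q there: t:F, x:F. ✗
x: successors {t}; p ∧ q there: t:F. ✗
y: no successors, so ◇(p ∧ q) fails. ✗
— 2 worlds.
For □¬p:
s: successors {t, v}; ¬p there: t:T, v:F. ✗
t: no successors, so □¬p holds vacuously. ✓
u: successors {t, v, x}; ¬p there: t:T, v:F, x:T. ✗
v: no successors, so □¬p holds vacuously. ✓
w: successors {t, x}; ¬p there: t:T, x:T. ✓
x: successors {t}; ¬p there: t:T. ✓
y: no successors, so □¬p holds vacuously. ✓
— 5 worlds.

2 and 5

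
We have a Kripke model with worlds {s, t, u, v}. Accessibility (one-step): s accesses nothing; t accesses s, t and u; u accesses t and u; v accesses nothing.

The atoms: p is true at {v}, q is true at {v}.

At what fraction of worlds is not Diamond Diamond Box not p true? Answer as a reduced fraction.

s: Diamond Diamond Box not p is F. ✓
t: Diamond Diamond Box not p is T. ✗
u: Diamond Diamond Box not p is T. ✗
v: Diamond Diamond Box not p is F. ✓
That's 2 of 4 worlds, so 2/4 = 1/2.

1/2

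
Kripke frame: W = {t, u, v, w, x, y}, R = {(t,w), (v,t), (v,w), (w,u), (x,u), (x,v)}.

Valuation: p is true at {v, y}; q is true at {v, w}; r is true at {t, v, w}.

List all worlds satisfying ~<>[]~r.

t: <>[]~r is T. ✗
u: <>[]~r is F. ✓
v: <>[]~r is T. ✗
w: <>[]~r is T. ✗
x: <>[]~r is T. ✗
y: <>[]~r is F. ✓

{u, y}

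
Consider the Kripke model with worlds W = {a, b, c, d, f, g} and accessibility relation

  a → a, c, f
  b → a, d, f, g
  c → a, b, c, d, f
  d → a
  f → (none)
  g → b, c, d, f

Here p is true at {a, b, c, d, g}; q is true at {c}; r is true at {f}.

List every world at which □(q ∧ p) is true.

{f}

a: successors {a, c, f}; q ∧ p there: a:F, c:T, f:F. ✗
b: successors {a, d, f, g}; q ∧ p there: a:F, d:F, f:F, g:F. ✗
c: successors {a, b, c, d, f}; q ∧ p there: a:F, b:F, c:T, d:F, f:F. ✗
d: successors {a}; q ∧ p there: a:F. ✗
f: no successors, so □(q ∧ p) holds vacuously. ✓
g: successors {b, c, d, f}; q ∧ p there: b:F, c:T, d:F, f:F. ✗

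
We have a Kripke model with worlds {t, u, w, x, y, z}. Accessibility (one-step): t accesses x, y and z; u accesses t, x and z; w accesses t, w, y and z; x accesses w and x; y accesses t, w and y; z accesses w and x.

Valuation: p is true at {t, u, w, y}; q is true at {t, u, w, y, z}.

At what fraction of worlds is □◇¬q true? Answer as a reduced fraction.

1/6

t: successors {x, y, z}; ◇¬q there: x:T, y:F, z:T. ✗
u: successors {t, x, z}; ◇¬q there: t:T, x:T, z:T. ✓
w: successors {t, w, y, z}; ◇¬q there: t:T, w:F, y:F, z:T. ✗
x: successors {w, x}; ◇¬q there: w:F, x:T. ✗
y: successors {t, w, y}; ◇¬q there: t:T, w:F, y:F. ✗
z: successors {w, x}; ◇¬q there: w:F, x:T. ✗
That's 1 of 6 worlds, so 1/6.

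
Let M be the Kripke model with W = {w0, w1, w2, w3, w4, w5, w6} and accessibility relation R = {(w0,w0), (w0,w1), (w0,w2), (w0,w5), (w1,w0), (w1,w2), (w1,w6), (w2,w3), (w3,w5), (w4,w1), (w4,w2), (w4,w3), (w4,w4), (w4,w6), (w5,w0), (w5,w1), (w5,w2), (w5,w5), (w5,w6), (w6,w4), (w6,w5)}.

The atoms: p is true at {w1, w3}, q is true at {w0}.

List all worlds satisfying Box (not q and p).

{w2}

w0: successors {w0, w1, w2, w5}; not q and p there: w0:F, w1:T, w2:F, w5:F. ✗
w1: successors {w0, w2, w6}; not q and p there: w0:F, w2:F, w6:F. ✗
w2: successors {w3}; not q and p there: w3:T. ✓
w3: successors {w5}; not q and p there: w5:F. ✗
w4: successors {w1, w2, w3, w4, w6}; not q and p there: w1:T, w2:F, w3:T, w4:F, w6:F. ✗
w5: successors {w0, w1, w2, w5, w6}; not q and p there: w0:F, w1:T, w2:F, w5:F, w6:F. ✗
w6: successors {w4, w5}; not q and p there: w4:F, w5:F. ✗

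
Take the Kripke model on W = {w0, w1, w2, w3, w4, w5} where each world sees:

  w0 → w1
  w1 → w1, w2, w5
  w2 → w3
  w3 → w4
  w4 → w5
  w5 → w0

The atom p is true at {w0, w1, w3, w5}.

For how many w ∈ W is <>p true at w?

5

w0: successors {w1}; p there: w1:T. ✓
w1: successors {w1, w2, w5}; p there: w1:T, w2:F, w5:T. ✓
w2: successors {w3}; p there: w3:T. ✓
w3: successors {w4}; p there: w4:F. ✗
w4: successors {w5}; p there: w5:T. ✓
w5: successors {w0}; p there: w0:T. ✓
Satisfying worlds: {w0, w1, w2, w4, w5}.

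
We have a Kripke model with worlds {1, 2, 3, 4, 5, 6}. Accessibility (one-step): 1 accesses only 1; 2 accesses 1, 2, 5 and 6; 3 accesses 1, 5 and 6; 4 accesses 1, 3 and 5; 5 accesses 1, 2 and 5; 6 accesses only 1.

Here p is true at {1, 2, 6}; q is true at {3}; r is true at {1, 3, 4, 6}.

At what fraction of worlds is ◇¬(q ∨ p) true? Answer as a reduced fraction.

1: successors {1}; ¬(q ∨ p) there: 1:F. ✗
2: successors {1, 2, 5, 6}; ¬(q ∨ p) there: 1:F, 2:F, 5:T, 6:F. ✓
3: successors {1, 5, 6}; ¬(q ∨ p) there: 1:F, 5:T, 6:F. ✓
4: successors {1, 3, 5}; ¬(q ∨ p) there: 1:F, 3:F, 5:T. ✓
5: successors {1, 2, 5}; ¬(q ∨ p) there: 1:F, 2:F, 5:T. ✓
6: successors {1}; ¬(q ∨ p) there: 1:F. ✗
That's 4 of 6 worlds, so 4/6 = 2/3.

2/3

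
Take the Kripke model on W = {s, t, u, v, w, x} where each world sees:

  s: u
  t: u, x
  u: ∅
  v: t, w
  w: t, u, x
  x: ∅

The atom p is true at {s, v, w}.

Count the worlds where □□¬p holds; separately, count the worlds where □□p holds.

For □□¬p:
s: successors {u}; □¬p there: u:T. ✓
t: successors {u, x}; □¬p there: u:T, x:T. ✓
u: no successors, so □□¬p holds vacuously. ✓
v: successors {t, w}; □¬p there: t:T, w:T. ✓
w: successors {t, u, x}; □¬p there: t:T, u:T, x:T. ✓
x: no successors, so □□¬p holds vacuously. ✓
— 6 worlds.
For □□p:
s: successors {u}; □p there: u:T. ✓
t: successors {u, x}; □p there: u:T, x:T. ✓
u: no successors, so □□p holds vacuously. ✓
v: successors {t, w}; □p there: t:F, w:F. ✗
w: successors {t, u, x}; □p there: t:F, u:T, x:T. ✗
x: no successors, so □□p holds vacuously. ✓
— 4 worlds.

6 and 4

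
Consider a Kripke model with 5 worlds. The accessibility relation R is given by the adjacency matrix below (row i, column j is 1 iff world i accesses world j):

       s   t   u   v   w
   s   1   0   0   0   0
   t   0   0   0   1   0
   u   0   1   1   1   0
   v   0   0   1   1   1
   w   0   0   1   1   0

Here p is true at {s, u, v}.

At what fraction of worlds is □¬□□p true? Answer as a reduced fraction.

s: successors {s}; ¬□□p there: s:F. ✗
t: successors {v}; ¬□□p there: v:T. ✓
u: successors {t, u, v}; ¬□□p there: t:T, u:T, v:T. ✓
v: successors {u, v, w}; ¬□□p there: u:T, v:T, w:T. ✓
w: successors {u, v}; ¬□□p there: u:T, v:T. ✓
That's 4 of 5 worlds, so 4/5.

4/5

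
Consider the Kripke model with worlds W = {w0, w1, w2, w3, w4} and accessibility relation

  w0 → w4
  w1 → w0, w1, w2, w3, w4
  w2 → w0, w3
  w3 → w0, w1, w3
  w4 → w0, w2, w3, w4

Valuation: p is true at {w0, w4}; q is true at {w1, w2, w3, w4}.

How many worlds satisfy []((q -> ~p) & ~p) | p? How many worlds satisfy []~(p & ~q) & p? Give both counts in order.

For []((q -> ~p) & ~p) | p:
w0: []((q -> ~p) & ~p) is F, p is T. ✓
w1: []((q -> ~p) & ~p) is F, p is F. ✗
w2: []((q -> ~p) & ~p) is F, p is F. ✗
w3: []((q -> ~p) & ~p) is F, p is F. ✗
w4: []((q -> ~p) & ~p) is F, p is T. ✓
— 2 worlds.
For []~(p & ~q) & p:
w0: []~(p & ~q) is T, p is T. ✓
w1: []~(p & ~q) is F, p is F. ✗
w2: []~(p & ~q) is F, p is F. ✗
w3: []~(p & ~q) is F, p is F. ✗
w4: []~(p & ~q) is F, p is T. ✗
— 1 world.

2 and 1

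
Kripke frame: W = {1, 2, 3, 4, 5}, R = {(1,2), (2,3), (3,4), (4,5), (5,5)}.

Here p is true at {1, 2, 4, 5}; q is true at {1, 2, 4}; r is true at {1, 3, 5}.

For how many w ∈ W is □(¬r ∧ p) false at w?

3

1: successors {2}; ¬r ∧ p there: 2:T. ✓
2: successors {3}; ¬r ∧ p there: 3:F. ✗
3: successors {4}; ¬r ∧ p there: 4:T. ✓
4: successors {5}; ¬r ∧ p there: 5:F. ✗
5: successors {5}; ¬r ∧ p there: 5:F. ✗
Satisfying worlds: {1, 3}.
So □(¬r ∧ p) fails at the other 3 worlds.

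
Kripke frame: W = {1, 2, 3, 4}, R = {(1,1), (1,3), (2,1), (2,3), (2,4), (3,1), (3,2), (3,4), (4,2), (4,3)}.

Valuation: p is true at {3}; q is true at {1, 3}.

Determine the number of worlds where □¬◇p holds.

0

1: successors {1, 3}; ¬◇p there: 1:F, 3:T. ✗
2: successors {1, 3, 4}; ¬◇p there: 1:F, 3:T, 4:F. ✗
3: successors {1, 2, 4}; ¬◇p there: 1:F, 2:F, 4:F. ✗
4: successors {2, 3}; ¬◇p there: 2:F, 3:T. ✗
Satisfying worlds: ∅.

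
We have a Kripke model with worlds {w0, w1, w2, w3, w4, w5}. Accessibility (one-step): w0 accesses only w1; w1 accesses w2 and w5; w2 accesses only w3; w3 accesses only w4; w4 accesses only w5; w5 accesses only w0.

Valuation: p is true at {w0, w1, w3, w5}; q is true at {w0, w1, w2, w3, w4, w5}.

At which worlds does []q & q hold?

w0: []q is T, q is T. ✓
w1: []q is T, q is T. ✓
w2: []q is T, q is T. ✓
w3: []q is T, q is T. ✓
w4: []q is T, q is T. ✓
w5: []q is T, q is T. ✓

{w0, w1, w2, w3, w4, w5}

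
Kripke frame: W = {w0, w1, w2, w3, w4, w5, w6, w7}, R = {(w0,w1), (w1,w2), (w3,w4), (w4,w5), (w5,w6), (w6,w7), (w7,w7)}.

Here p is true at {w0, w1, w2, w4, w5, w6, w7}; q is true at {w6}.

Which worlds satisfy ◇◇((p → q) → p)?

{w0, w3, w4, w5, w6, w7}

w0: successors {w1}; ◇((p → q) → p) there: w1:T. ✓
w1: successors {w2}; ◇((p → q) → p) there: w2:F. ✗
w2: no successors, so ◇◇((p → q) → p) fails. ✗
w3: successors {w4}; ◇((p → q) → p) there: w4:T. ✓
w4: successors {w5}; ◇((p → q) → p) there: w5:T. ✓
w5: successors {w6}; ◇((p → q) → p) there: w6:T. ✓
w6: successors {w7}; ◇((p → q) → p) there: w7:T. ✓
w7: successors {w7}; ◇((p → q) → p) there: w7:T. ✓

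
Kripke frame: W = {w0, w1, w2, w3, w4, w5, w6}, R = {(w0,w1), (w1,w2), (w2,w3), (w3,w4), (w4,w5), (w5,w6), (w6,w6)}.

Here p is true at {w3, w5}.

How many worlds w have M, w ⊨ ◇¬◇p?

5

w0: successors {w1}; ¬◇p there: w1:T. ✓
w1: successors {w2}; ¬◇p there: w2:F. ✗
w2: successors {w3}; ¬◇p there: w3:T. ✓
w3: successors {w4}; ¬◇p there: w4:F. ✗
w4: successors {w5}; ¬◇p there: w5:T. ✓
w5: successors {w6}; ¬◇p there: w6:T. ✓
w6: successors {w6}; ¬◇p there: w6:T. ✓
Satisfying worlds: {w0, w2, w4, w5, w6}.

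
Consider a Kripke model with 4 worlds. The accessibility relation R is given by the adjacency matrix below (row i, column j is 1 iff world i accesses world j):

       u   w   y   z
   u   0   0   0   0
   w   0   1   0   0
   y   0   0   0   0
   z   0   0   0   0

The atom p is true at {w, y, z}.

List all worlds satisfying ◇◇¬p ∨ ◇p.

{w}

u: ◇◇¬p is F, ◇p is F. ✗
w: ◇◇¬p is F, ◇p is T. ✓
y: ◇◇¬p is F, ◇p is F. ✗
z: ◇◇¬p is F, ◇p is F. ✗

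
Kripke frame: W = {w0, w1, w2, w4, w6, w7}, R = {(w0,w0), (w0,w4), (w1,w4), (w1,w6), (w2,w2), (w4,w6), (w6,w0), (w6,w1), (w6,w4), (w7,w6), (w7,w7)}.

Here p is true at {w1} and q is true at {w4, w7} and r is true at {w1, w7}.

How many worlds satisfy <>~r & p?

1

w0: <>~r is T, p is F. ✗
w1: <>~r is T, p is T. ✓
w2: <>~r is T, p is F. ✗
w4: <>~r is T, p is F. ✗
w6: <>~r is T, p is F. ✗
w7: <>~r is T, p is F. ✗
Satisfying worlds: {w1}.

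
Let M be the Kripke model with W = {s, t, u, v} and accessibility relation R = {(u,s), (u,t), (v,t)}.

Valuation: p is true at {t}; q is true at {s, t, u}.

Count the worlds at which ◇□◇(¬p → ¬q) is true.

s: no successors, so ◇□◇(¬p → ¬q) fails. ✗
t: no successors, so ◇□◇(¬p → ¬q) fails. ✗
u: successors {s, t}; □◇(¬p → ¬q) there: s:T, t:T. ✓
v: successors {t}; □◇(¬p → ¬q) there: t:T. ✓
Satisfying worlds: {u, v}.

2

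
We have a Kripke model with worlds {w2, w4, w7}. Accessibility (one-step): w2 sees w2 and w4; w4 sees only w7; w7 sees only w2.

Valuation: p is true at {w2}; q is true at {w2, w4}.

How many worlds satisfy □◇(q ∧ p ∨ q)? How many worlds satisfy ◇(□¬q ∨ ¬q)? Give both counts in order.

2 and 2

For □◇(q ∧ p ∨ q):
w2: successors {w2, w4}; ◇(q ∧ p ∨ q) there: w2:T, w4:F. ✗
w4: successors {w7}; ◇(q ∧ p ∨ q) there: w7:T. ✓
w7: successors {w2}; ◇(q ∧ p ∨ q) there: w2:T. ✓
— 2 worlds.
For ◇(□¬q ∨ ¬q):
w2: successors {w2, w4}; □¬q ∨ ¬q there: w2:F, w4:T. ✓
w4: successors {w7}; □¬q ∨ ¬q there: w7:T. ✓
w7: successors {w2}; □¬q ∨ ¬q there: w2:F. ✗
— 2 worlds.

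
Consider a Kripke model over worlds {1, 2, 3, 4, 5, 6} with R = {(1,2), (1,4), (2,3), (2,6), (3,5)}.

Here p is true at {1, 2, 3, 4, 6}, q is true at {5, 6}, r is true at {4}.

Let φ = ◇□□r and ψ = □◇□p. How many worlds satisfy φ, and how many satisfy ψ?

For ◇□□r:
1: successors {2, 4}; □□r there: 2:F, 4:T. ✓
2: successors {3, 6}; □□r there: 3:T, 6:T. ✓
3: successors {5}; □□r there: 5:T. ✓
4: no successors, so ◇□□r fails. ✗
5: no successors, so ◇□□r fails. ✗
6: no successors, so ◇□□r fails. ✗
— 3 worlds.
For □◇□p:
1: successors {2, 4}; ◇□p there: 2:T, 4:F. ✗
2: successors {3, 6}; ◇□p there: 3:T, 6:F. ✗
3: successors {5}; ◇□p there: 5:F. ✗
4: no successors, so □◇□p holds vacuously. ✓
5: no successors, so □◇□p holds vacuously. ✓
6: no successors, so □◇□p holds vacuously. ✓
— 3 worlds.

3 and 3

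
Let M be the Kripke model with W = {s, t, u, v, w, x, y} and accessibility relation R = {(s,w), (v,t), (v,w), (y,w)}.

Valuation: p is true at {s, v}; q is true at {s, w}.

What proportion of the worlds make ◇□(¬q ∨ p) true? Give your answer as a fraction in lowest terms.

3/7

s: successors {w}; □(¬q ∨ p) there: w:T. ✓
t: no successors, so ◇□(¬q ∨ p) fails. ✗
u: no successors, so ◇□(¬q ∨ p) fails. ✗
v: successors {t, w}; □(¬q ∨ p) there: t:T, w:T. ✓
w: no successors, so ◇□(¬q ∨ p) fails. ✗
x: no successors, so ◇□(¬q ∨ p) fails. ✗
y: successors {w}; □(¬q ∨ p) there: w:T. ✓
That's 3 of 7 worlds, so 3/7.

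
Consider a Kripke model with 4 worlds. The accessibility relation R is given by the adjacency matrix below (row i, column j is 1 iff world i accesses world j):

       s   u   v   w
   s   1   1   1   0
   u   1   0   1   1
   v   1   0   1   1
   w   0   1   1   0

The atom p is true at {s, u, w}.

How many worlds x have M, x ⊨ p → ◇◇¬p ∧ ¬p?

s: p is T, ◇◇¬p ∧ ¬p is F. ✗
u: p is T, ◇◇¬p ∧ ¬p is F. ✗
v: p is F, ◇◇¬p ∧ ¬p is T. ✓
w: p is T, ◇◇¬p ∧ ¬p is F. ✗
Satisfying worlds: {v}.

1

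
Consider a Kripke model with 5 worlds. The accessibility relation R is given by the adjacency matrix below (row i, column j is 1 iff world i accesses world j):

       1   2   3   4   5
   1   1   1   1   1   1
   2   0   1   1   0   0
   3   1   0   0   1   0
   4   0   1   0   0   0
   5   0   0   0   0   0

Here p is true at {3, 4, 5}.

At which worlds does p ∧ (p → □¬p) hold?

{4, 5}

1: p is F, p → □¬p is T. ✗
2: p is F, p → □¬p is T. ✗
3: p is T, p → □¬p is F. ✗
4: p is T, p → □¬p is T. ✓
5: p is T, p → □¬p is T. ✓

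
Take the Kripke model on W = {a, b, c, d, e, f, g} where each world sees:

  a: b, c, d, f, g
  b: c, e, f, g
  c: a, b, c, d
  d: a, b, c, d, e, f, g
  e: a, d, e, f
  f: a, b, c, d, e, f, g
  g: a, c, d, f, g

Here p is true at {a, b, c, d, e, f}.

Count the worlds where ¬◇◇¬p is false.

7

a: ◇◇¬p is T. ✗
b: ◇◇¬p is T. ✗
c: ◇◇¬p is T. ✗
d: ◇◇¬p is T. ✗
e: ◇◇¬p is T. ✗
f: ◇◇¬p is T. ✗
g: ◇◇¬p is T. ✗
Satisfying worlds: ∅.
So ¬◇◇¬p fails at the other 7 worlds.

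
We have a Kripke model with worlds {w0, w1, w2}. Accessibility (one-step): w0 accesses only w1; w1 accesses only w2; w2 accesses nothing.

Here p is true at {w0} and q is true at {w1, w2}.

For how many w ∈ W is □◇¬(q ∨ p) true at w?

w0: successors {w1}; ◇¬(q ∨ p) there: w1:F. ✗
w1: successors {w2}; ◇¬(q ∨ p) there: w2:F. ✗
w2: no successors, so □◇¬(q ∨ p) holds vacuously. ✓
Satisfying worlds: {w2}.

1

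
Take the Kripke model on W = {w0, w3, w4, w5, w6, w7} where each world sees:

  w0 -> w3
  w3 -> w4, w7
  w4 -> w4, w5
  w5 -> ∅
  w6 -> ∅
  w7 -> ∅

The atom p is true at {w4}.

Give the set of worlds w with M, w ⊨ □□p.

w0: successors {w3}; □p there: w3:F. ✗
w3: successors {w4, w7}; □p there: w4:F, w7:T. ✗
w4: successors {w4, w5}; □p there: w4:F, w5:T. ✗
w5: no successors, so □□p holds vacuously. ✓
w6: no successors, so □□p holds vacuously. ✓
w7: no successors, so □□p holds vacuously. ✓

{w5, w6, w7}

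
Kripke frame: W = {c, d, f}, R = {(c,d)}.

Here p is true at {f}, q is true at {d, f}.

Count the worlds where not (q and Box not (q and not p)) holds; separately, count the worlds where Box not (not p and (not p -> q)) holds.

1 and 2

For not (q and Box not (q and not p)):
c: q and Box not (q and not p) is F. ✓
d: q and Box not (q and not p) is T. ✗
f: q and Box not (q and not p) is T. ✗
— 1 world.
For Box not (not p and (not p -> q)):
c: successors {d}; not (not p and (not p -> q)) there: d:F. ✗
d: no successors, so Box not (not p and (not p -> q)) holds vacuously. ✓
f: no successors, so Box not (not p and (not p -> q)) holds vacuously. ✓
— 2 worlds.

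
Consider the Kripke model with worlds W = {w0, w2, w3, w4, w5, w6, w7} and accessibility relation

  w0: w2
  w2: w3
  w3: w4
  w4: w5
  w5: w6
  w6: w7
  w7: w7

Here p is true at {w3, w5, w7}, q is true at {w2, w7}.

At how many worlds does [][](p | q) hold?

w0: successors {w2}; [](p | q) there: w2:T. ✓
w2: successors {w3}; [](p | q) there: w3:F. ✗
w3: successors {w4}; [](p | q) there: w4:T. ✓
w4: successors {w5}; [](p | q) there: w5:F. ✗
w5: successors {w6}; [](p | q) there: w6:T. ✓
w6: successors {w7}; [](p | q) there: w7:T. ✓
w7: successors {w7}; [](p | q) there: w7:T. ✓
Satisfying worlds: {w0, w3, w5, w6, w7}.

5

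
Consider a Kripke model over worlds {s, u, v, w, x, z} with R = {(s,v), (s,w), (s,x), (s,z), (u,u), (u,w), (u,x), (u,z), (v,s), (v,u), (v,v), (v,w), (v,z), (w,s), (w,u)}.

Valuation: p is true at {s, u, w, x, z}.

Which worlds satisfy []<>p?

{w, x, z}

s: successors {v, w, x, z}; <>p there: v:T, w:T, x:F, z:F. ✗
u: successors {u, w, x, z}; <>p there: u:T, w:T, x:F, z:F. ✗
v: successors {s, u, v, w, z}; <>p there: s:T, u:T, v:T, w:T, z:F. ✗
w: successors {s, u}; <>p there: s:T, u:T. ✓
x: no successors, so []<>p holds vacuously. ✓
z: no successors, so []<>p holds vacuously. ✓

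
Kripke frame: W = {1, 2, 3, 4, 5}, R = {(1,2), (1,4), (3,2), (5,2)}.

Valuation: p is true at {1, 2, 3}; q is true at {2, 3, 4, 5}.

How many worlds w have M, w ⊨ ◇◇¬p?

1: successors {2, 4}; ◇¬p there: 2:F, 4:F. ✗
2: no successors, so ◇◇¬p fails. ✗
3: successors {2}; ◇¬p there: 2:F. ✗
4: no successors, so ◇◇¬p fails. ✗
5: successors {2}; ◇¬p there: 2:F. ✗
Satisfying worlds: ∅.

0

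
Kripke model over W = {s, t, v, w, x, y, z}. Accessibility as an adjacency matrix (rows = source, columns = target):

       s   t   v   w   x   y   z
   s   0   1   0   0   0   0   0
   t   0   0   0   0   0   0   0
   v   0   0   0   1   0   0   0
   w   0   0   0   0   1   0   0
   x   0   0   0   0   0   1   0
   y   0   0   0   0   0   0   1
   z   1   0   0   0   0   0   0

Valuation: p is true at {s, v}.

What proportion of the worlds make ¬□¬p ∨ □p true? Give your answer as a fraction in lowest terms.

2/7

s: ¬□¬p is F, □p is F. ✗
t: ¬□¬p is F, □p is T. ✓
v: ¬□¬p is F, □p is F. ✗
w: ¬□¬p is F, □p is F. ✗
x: ¬□¬p is F, □p is F. ✗
y: ¬□¬p is F, □p is F. ✗
z: ¬□¬p is T, □p is T. ✓
That's 2 of 7 worlds, so 2/7.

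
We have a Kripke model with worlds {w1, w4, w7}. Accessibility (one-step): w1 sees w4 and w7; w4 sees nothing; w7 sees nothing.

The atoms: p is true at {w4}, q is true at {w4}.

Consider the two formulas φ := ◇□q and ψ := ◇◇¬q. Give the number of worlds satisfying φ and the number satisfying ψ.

1 and 0

For ◇□q:
w1: successors {w4, w7}; □q there: w4:T, w7:T. ✓
w4: no successors, so ◇□q fails. ✗
w7: no successors, so ◇□q fails. ✗
— 1 world.
For ◇◇¬q:
w1: successors {w4, w7}; ◇¬q there: w4:F, w7:F. ✗
w4: no successors, so ◇◇¬q fails. ✗
w7: no successors, so ◇◇¬q fails. ✗
— 0 worlds.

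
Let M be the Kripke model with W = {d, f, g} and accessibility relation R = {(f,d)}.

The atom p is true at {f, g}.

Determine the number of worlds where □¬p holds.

d: no successors, so □¬p holds vacuously. ✓
f: successors {d}; ¬p there: d:T. ✓
g: no successors, so □¬p holds vacuously. ✓
Satisfying worlds: {d, f, g}.

3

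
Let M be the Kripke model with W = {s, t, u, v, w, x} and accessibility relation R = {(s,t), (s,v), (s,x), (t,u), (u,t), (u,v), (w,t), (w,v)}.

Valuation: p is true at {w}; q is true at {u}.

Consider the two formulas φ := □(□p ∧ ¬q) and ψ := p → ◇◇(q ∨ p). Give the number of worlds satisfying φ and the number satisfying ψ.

2 and 6

For □(□p ∧ ¬q):
s: successors {t, v, x}; □p ∧ ¬q there: t:F, v:T, x:T. ✗
t: successors {u}; □p ∧ ¬q there: u:F. ✗
u: successors {t, v}; □p ∧ ¬q there: t:F, v:T. ✗
v: no successors, so □(□p ∧ ¬q) holds vacuously. ✓
w: successors {t, v}; □p ∧ ¬q there: t:F, v:T. ✗
x: no successors, so □(□p ∧ ¬q) holds vacuously. ✓
— 2 worlds.
For p → ◇◇(q ∨ p):
s: p is F, ◇◇(q ∨ p) is T. ✓
t: p is F, ◇◇(q ∨ p) is F. ✓
u: p is F, ◇◇(q ∨ p) is T. ✓
v: p is F, ◇◇(q ∨ p) is F. ✓
w: p is T, ◇◇(q ∨ p) is T. ✓
x: p is F, ◇◇(q ∨ p) is F. ✓
— 6 worlds.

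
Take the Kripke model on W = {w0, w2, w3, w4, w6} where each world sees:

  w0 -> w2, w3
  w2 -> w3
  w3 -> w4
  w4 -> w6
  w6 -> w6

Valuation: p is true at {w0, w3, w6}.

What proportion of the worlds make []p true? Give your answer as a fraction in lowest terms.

w0: successors {w2, w3}; p there: w2:F, w3:T. ✗
w2: successors {w3}; p there: w3:T. ✓
w3: successors {w4}; p there: w4:F. ✗
w4: successors {w6}; p there: w6:T. ✓
w6: successors {w6}; p there: w6:T. ✓
That's 3 of 5 worlds, so 3/5.

3/5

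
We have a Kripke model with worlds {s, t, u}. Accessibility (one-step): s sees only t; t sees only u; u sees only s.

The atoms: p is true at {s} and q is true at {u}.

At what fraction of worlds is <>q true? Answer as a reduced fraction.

s: successors {t}; q there: t:F. ✗
t: successors {u}; q there: u:T. ✓
u: successors {s}; q there: s:F. ✗
That's 1 of 3 worlds, so 1/3.

1/3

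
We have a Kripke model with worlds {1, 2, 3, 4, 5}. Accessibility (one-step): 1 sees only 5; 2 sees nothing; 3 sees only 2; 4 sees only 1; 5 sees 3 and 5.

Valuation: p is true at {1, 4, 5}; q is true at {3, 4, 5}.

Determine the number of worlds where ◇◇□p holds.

1

1: successors {5}; ◇□p there: 5:F. ✗
2: no successors, so ◇◇□p fails. ✗
3: successors {2}; ◇□p there: 2:F. ✗
4: successors {1}; ◇□p there: 1:F. ✗
5: successors {3, 5}; ◇□p there: 3:T, 5:F. ✓
Satisfying worlds: {5}.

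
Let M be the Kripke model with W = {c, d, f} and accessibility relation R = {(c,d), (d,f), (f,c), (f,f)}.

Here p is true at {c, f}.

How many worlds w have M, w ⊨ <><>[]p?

c: successors {d}; <>[]p there: d:T. ✓
d: successors {f}; <>[]p there: f:T. ✓
f: successors {c, f}; <>[]p there: c:T, f:T. ✓
Satisfying worlds: {c, d, f}.

3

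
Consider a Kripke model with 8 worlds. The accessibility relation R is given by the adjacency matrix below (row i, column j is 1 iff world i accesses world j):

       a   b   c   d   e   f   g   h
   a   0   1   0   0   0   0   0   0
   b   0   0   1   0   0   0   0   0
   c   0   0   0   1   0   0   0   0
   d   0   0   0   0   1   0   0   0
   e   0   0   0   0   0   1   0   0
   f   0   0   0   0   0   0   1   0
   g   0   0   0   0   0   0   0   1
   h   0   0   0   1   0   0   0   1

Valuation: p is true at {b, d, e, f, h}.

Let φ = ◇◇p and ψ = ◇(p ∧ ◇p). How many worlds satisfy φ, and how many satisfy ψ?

6 and 4

For ◇◇p:
a: successors {b}; ◇p there: b:F. ✗
b: successors {c}; ◇p there: c:T. ✓
c: successors {d}; ◇p there: d:T. ✓
d: successors {e}; ◇p there: e:T. ✓
e: successors {f}; ◇p there: f:F. ✗
f: successors {g}; ◇p there: g:T. ✓
g: successors {h}; ◇p there: h:T. ✓
h: successors {d, h}; ◇p there: d:T, h:T. ✓
— 6 worlds.
For ◇(p ∧ ◇p):
a: successors {b}; p ∧ ◇p there: b:F. ✗
b: successors {c}; p ∧ ◇p there: c:F. ✗
c: successors {d}; p ∧ ◇p there: d:T. ✓
d: successors {e}; p ∧ ◇p there: e:T. ✓
e: successors {f}; p ∧ ◇p there: f:F. ✗
f: successors {g}; p ∧ ◇p there: g:F. ✗
g: successors {h}; p ∧ ◇p there: h:T. ✓
h: successors {d, h}; p ∧ ◇p there: d:T, h:T. ✓
— 4 worlds.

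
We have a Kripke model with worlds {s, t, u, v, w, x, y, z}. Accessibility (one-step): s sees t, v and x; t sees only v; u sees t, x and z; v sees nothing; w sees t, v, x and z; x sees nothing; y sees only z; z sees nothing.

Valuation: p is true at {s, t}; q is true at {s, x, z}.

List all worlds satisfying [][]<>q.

s: successors {t, v, x}; []<>q there: t:F, v:T, x:T. ✗
t: successors {v}; []<>q there: v:T. ✓
u: successors {t, x, z}; []<>q there: t:F, x:T, z:T. ✗
v: no successors, so [][]<>q holds vacuously. ✓
w: successors {t, v, x, z}; []<>q there: t:F, v:T, x:T, z:T. ✗
x: no successors, so [][]<>q holds vacuously. ✓
y: successors {z}; []<>q there: z:T. ✓
z: no successors, so [][]<>q holds vacuously. ✓

{t, v, x, y, z}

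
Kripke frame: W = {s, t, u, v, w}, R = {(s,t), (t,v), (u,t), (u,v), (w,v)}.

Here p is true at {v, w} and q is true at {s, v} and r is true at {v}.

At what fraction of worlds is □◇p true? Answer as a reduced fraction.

2/5

s: successors {t}; ◇p there: t:T. ✓
t: successors {v}; ◇p there: v:F. ✗
u: successors {t, v}; ◇p there: t:T, v:F. ✗
v: no successors, so □◇p holds vacuously. ✓
w: successors {v}; ◇p there: v:F. ✗
That's 2 of 5 worlds, so 2/5.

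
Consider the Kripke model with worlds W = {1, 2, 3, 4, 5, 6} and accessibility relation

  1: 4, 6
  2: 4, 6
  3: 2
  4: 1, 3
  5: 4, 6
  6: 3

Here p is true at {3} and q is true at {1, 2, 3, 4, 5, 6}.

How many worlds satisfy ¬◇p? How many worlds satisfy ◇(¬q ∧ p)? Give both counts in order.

4 and 0

For ¬◇p:
1: ◇p is F. ✓
2: ◇p is F. ✓
3: ◇p is F. ✓
4: ◇p is T. ✗
5: ◇p is F. ✓
6: ◇p is T. ✗
— 4 worlds.
For ◇(¬q ∧ p):
1: successors {4, 6}; ¬q ∧ p there: 4:F, 6:F. ✗
2: successors {4, 6}; ¬q ∧ p there: 4:F, 6:F. ✗
3: successors {2}; ¬q ∧ p there: 2:F. ✗
4: successors {1, 3}; ¬q ∧ p there: 1:F, 3:F. ✗
5: successors {4, 6}; ¬q ∧ p there: 4:F, 6:F. ✗
6: successors {3}; ¬q ∧ p there: 3:F. ✗
— 0 worlds.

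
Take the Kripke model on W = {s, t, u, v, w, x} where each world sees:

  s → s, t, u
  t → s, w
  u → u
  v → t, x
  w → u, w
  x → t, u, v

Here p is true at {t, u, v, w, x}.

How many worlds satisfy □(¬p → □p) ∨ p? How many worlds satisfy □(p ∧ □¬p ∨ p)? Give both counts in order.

For □(¬p → □p) ∨ p:
s: □(¬p → □p) is F, p is F. ✗
t: □(¬p → □p) is F, p is T. ✓
u: □(¬p → □p) is T, p is T. ✓
v: □(¬p → □p) is T, p is T. ✓
w: □(¬p → □p) is T, p is T. ✓
x: □(¬p → □p) is T, p is T. ✓
— 5 worlds.
For □(p ∧ □¬p ∨ p):
s: successors {s, t, u}; p ∧ □¬p ∨ p there: s:F, t:T, u:T. ✗
t: successors {s, w}; p ∧ □¬p ∨ p there: s:F, w:T. ✗
u: successors {u}; p ∧ □¬p ∨ p there: u:T. ✓
v: successors {t, x}; p ∧ □¬p ∨ p there: t:T, x:T. ✓
w: successors {u, w}; p ∧ □¬p ∨ p there: u:T, w:T. ✓
x: successors {t, u, v}; p ∧ □¬p ∨ p there: t:T, u:T, v:T. ✓
— 4 worlds.

5 and 4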